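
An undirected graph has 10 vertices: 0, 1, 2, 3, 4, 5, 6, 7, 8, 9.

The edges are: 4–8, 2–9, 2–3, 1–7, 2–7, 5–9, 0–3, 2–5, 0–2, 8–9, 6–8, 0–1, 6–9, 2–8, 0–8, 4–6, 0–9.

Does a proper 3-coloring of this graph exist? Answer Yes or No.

No

0, 2, 8, 9 are mutually adjacent (a clique of size 4), so at least 4 colors are needed.
So 3 colors are not enough.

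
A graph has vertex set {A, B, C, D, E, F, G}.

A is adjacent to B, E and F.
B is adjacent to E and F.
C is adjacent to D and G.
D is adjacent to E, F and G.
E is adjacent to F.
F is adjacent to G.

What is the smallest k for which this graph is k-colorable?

A, B, E, F are pairwise adjacent (a clique of size 4), so at least 4 colors are needed.
A valid assignment using 4 colors: A=yellow, B=blue, C=red, D=blue, E=green, F=red, G=green. Each edge has distinct colors on its endpoints.

4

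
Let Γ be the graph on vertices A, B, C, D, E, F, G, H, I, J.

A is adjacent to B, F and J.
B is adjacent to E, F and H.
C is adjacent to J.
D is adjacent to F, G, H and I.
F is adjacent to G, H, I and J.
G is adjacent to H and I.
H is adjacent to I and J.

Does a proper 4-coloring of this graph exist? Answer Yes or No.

No

D, F, G, H, I are mutually adjacent (a clique of size 5), so at least 5 colors are needed.
So 4 colors are not enough.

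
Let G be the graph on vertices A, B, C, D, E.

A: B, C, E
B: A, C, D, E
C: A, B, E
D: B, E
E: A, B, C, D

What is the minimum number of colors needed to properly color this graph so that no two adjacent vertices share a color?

A, B, C, E form a clique, so at least 4 colors are needed.
4 colors suffice: color 1 → {E}; color 2 → {B}; color 3 → {C, D}; color 4 → {A}. Every edge joins two different colors.

4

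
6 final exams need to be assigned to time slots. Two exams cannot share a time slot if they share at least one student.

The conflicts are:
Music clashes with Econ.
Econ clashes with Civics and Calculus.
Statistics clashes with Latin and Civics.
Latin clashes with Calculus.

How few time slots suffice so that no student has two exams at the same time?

3

The cycle Latin-Calculus-Econ-Civics-Statistics-Latin has odd length 5, so it cannot be 2-colored; at least 3 time slots are needed.
Using 3 time slots: Music=2, Econ=1, Statistics=3, Latin=1, Civics=2, Calculus=2. Every pair that conflicts lands in different time slots.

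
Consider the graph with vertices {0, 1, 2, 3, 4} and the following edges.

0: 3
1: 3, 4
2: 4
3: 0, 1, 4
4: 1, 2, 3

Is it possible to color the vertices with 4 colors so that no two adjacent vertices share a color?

The chromatic number is 3. 1, 3, 4 form a triangle, so at least 3 colors are needed.
3 colors suffice: color red → {2, 3}; color blue → {0, 4}; color green → {1}.
Since 4 ≥ 3, a proper 4-coloring certainly exists.

Yes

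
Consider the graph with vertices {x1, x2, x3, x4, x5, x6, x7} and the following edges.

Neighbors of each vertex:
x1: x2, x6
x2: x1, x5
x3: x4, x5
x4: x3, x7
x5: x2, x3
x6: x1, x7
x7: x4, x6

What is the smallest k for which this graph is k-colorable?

The cycle x4-x3-x5-x2-x1-x6-x7-x4 has odd length 7, so it cannot be 2-colored; at least 3 colors are needed.
3 colors suffice: color R → {x2, x4, x6}; color B → {x1, x5, x7}; color G → {x3}. Each edge has distinct colors on its endpoints.

3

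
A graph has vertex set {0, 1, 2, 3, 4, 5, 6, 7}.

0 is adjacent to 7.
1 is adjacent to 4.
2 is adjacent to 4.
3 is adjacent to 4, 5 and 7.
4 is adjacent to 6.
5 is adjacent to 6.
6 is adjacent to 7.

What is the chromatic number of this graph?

1 and 4 are adjacent, so at least 2 colors are needed.
2 colors suffice: color a → {4, 5, 7}; color b → {0, 1, 2, 3, 6}. Each edge has distinct colors on its endpoints.

2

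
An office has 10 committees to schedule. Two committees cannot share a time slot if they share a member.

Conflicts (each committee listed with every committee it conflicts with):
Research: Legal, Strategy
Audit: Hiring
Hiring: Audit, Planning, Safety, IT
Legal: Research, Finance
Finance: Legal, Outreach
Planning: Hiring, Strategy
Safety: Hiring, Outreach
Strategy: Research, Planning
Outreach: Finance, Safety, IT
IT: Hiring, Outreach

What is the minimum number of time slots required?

Legal and Finance conflict, so at least 2 time slots are needed.
2 time slots suffice: time slot 1 → {Hiring, Legal, Strategy, Outreach}; time slot 2 → {Research, Audit, Finance, Planning, Safety, IT}. Each listed conflict is separated.

2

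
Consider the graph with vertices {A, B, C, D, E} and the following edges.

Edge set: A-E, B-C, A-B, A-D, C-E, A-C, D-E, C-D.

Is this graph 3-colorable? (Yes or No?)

A, C, D, E form a clique, so at least 4 colors are needed.
So 3 colors are not enough.

No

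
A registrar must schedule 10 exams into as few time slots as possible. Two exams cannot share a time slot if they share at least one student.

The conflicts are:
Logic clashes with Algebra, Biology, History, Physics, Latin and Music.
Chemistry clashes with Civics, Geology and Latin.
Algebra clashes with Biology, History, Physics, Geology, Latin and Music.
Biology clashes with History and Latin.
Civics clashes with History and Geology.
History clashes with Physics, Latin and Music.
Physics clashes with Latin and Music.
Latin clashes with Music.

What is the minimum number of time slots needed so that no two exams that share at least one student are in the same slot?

Logic, Algebra, History, Physics, Latin, Music pairwise conflict, so at least 6 time slots are needed.
6 time slots suffice: Logic=4, Chemistry=4, Algebra=1, Biology=5, Civics=1, History=2, Physics=6, Geology=2, Latin=3, Music=5. Each listed conflict is separated.

6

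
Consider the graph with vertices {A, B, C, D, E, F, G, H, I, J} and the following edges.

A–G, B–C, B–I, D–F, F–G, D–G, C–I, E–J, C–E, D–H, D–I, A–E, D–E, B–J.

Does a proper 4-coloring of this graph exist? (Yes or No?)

Yes

The chromatic number is 3. D, F, G are pairwise adjacent, so at least 3 colors are needed.
3 colors suffice: A=1, B=3, C=1, D=1, E=2, F=3, G=2, H=2, I=2, J=1.
Since 4 ≥ 3, a proper 4-coloring certainly exists.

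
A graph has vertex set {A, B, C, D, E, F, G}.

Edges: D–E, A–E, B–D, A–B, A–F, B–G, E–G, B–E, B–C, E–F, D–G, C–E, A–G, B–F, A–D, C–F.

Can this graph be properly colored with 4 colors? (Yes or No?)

No

A, B, D, E, G form a clique, so at least 5 colors are needed.
So 4 colors are not enough.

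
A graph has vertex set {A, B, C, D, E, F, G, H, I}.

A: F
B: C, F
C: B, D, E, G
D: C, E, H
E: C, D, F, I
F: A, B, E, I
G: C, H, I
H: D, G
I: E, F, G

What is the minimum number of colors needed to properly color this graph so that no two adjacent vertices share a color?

E, F, I are mutually adjacent, so at least 3 colors are needed.
A valid assignment using 3 colors: A=2, B=2, C=1, D=3, E=2, F=1, G=2, H=1, I=3. No two adjacent vertices share a color.

3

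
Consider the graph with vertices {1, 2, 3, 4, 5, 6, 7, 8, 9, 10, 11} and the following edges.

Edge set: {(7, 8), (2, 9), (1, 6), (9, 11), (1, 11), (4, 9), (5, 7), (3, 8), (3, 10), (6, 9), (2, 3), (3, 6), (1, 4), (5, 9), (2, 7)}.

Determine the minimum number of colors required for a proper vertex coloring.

2

2 and 7 are adjacent, so at least 2 colors are needed.
One proper 2-coloring: 1=red, 2=blue, 3=red, 4=blue, 5=blue, 6=blue, 7=red, 8=blue, 9=red, 10=blue, 11=blue. No two adjacent vertices share a color.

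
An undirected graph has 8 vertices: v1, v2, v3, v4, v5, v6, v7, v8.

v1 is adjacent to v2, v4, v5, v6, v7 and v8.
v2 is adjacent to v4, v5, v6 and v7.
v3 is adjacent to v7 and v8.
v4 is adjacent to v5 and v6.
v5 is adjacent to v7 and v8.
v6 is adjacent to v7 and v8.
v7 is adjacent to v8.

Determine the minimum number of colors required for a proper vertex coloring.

4

v1, v2, v4, v6 are mutually adjacent (a clique of size 4), so at least 4 colors are needed.
4 colors suffice: v1=R, v2=G, v3=R, v4=B, v5=Y, v6=Y, v7=B, v8=G. Every edge joins two different colors.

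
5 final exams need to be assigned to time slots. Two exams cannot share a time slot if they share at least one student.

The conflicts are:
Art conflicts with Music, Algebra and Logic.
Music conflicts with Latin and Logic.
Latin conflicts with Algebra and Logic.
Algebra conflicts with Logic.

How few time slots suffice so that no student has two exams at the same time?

Latin, Algebra, Logic all conflict with each other, so at least 3 time slots are needed.
3 time slots suffice: Art=2, Music=3, Latin=2, Algebra=3, Logic=1. Every pair that conflicts lands in different time slots.

3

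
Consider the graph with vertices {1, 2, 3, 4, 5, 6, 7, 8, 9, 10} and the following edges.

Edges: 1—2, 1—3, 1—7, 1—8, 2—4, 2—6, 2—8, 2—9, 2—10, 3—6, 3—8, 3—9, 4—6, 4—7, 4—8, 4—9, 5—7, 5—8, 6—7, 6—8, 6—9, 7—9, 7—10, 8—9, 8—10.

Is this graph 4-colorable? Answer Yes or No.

No

2, 4, 6, 8, 9 are mutually adjacent (a clique of size 5), so at least 5 colors are needed.
So 4 colors are not enough.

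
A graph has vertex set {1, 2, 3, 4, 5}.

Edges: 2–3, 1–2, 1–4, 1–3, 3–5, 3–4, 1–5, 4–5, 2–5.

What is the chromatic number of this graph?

4

1, 3, 4, 5 are pairwise adjacent (a clique of size 4), so at least 4 colors are needed.
A valid assignment using 4 colors: 1=a, 2=d, 3=c, 4=d, 5=b. Every edge joins two different colors.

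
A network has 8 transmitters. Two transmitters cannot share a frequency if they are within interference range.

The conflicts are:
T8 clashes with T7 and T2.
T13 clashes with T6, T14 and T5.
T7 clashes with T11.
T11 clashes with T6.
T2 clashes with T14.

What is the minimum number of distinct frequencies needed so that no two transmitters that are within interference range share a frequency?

3

The cycle T13-T14-T2-T8-T7-T11-T6-T13 has odd length 7, so it cannot be 2-colored; at least 3 frequencies are needed.
3 frequencies suffice: frequency 1 → {T8, T13, T11}; frequency 2 → {T7, T2, T6, T5}; frequency 3 → {T14}. Every pair that conflicts lands in different frequencies.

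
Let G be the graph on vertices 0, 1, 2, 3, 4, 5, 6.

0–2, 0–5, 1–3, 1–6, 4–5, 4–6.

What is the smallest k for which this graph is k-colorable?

2

4 and 6 are adjacent, so at least 2 colors are needed.
2 colors suffice: color a → {2, 3, 5, 6}; color b → {0, 1, 4}. Each edge has distinct colors on its endpoints.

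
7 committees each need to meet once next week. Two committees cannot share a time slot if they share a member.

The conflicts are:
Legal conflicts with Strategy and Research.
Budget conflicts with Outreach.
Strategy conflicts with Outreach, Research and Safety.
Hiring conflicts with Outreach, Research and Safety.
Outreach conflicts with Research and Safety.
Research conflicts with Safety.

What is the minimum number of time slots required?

Hiring, Outreach, Research, Safety are mutually in conflict, so at least 4 time slots are needed.
4 time slots suffice: time slot 1 → {Budget, Research}; time slot 2 → {Legal, Outreach}; time slot 3 → {Strategy, Hiring}; time slot 4 → {Safety}. No two conflicting committees share a time slot.

4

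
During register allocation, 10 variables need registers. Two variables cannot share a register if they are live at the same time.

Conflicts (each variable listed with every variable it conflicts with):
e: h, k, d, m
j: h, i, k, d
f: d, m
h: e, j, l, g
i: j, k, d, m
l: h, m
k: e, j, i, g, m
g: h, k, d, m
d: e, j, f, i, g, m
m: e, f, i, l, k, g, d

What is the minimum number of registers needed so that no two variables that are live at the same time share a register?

e, k, m pairwise conflict, so at least 3 registers are needed.
3 registers suffice: e=3, j=1, f=3, h=2, i=3, l=3, k=2, g=3, d=2, m=1. No two conflicting variables share a register.

3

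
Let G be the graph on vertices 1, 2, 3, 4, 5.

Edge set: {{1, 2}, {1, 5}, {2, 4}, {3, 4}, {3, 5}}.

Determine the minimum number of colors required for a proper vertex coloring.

3

The cycle 5-3-4-2-1-5 has odd length 5, so it cannot be 2-colored; at least 3 colors are needed.
3 colors suffice: 1=a, 2=b, 3=b, 4=a, 5=c. No two adjacent vertices share a color.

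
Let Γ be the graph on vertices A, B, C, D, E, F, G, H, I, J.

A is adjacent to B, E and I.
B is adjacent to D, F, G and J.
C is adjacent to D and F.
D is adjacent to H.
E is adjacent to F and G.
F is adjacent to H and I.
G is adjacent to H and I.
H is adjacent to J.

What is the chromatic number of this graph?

B and J are adjacent, so at least 2 colors are needed.
2 colors suffice: color 1 → {B, C, E, H, I}; color 2 → {A, D, F, G, J}. Each edge has distinct colors on its endpoints.

2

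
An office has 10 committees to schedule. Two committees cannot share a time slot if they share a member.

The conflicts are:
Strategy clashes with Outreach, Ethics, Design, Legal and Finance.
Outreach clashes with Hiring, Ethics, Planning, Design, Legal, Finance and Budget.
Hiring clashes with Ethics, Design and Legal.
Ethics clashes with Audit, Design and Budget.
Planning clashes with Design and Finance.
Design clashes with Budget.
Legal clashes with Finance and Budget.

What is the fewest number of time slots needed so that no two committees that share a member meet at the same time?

Outreach, Ethics, Design, Budget all conflict with each other, so at least 4 time slots are needed.
Using 4 time slots: Strategy=4, Outreach=1, Hiring=4, Ethics=3, Audit=1, Planning=4, Design=2, Legal=2, Finance=3, Budget=4. Each listed conflict is separated.

4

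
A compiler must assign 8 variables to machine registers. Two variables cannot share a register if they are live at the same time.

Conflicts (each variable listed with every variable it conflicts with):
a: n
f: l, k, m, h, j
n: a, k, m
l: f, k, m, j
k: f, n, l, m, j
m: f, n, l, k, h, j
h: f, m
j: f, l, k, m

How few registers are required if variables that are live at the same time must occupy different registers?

5

f, l, k, m, j all conflict with each other, so at least 5 registers are needed.
5 registers suffice: register 1 → {a, m}; register 2 → {f, n}; register 3 → {k, h}; register 4 → {l}; register 5 → {j}. Each listed conflict is separated.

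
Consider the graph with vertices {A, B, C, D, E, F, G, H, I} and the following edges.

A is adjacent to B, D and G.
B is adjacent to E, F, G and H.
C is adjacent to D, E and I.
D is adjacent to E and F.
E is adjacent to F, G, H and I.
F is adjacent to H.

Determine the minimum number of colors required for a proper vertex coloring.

B, E, F, H are pairwise adjacent (a clique of size 4), so at least 4 colors are needed.
A valid assignment using 4 colors: A=1, B=2, C=3, D=2, E=1, F=3, G=3, H=4, I=2. Every edge joins two different colors.

4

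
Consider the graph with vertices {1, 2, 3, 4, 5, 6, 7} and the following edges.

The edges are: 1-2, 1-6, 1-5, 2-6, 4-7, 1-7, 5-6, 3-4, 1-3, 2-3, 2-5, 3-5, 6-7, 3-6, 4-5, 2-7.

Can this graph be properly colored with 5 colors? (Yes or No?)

The chromatic number is 5. 1, 2, 3, 5, 6 are pairwise adjacent (a clique of size 5), so at least 5 colors are needed.
5 colors suffice: 1=blue, 2=yellow, 3=red, 4=blue, 5=green, 6=purple, 7=red.
That is already a proper 5-coloring.

Yes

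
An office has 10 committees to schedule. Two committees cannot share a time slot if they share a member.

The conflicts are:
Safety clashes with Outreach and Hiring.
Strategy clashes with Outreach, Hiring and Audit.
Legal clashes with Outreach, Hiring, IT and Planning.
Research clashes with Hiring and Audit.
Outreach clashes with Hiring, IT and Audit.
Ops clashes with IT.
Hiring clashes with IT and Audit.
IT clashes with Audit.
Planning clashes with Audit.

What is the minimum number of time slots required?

4

Strategy, Outreach, Hiring, Audit are mutually in conflict, so at least 4 time slots are needed.
4 time slots suffice: Safety=2, Strategy=4, Legal=2, Research=3, Outreach=3, Ops=1, Hiring=1, IT=4, Planning=1, Audit=2. Every pair that conflicts lands in different time slots.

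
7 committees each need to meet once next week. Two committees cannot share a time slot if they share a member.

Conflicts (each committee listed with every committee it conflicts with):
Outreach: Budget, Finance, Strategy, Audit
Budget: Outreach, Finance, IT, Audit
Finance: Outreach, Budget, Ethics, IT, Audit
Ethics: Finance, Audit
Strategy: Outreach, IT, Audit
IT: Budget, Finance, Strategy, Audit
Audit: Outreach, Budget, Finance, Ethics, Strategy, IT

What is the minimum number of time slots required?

Outreach, Budget, Finance, Audit are mutually in conflict, so at least 4 time slots are needed.
4 time slots suffice: time slot 1 → {Audit}; time slot 2 → {Finance, Strategy}; time slot 3 → {Budget, Ethics}; time slot 4 → {Outreach, IT}. No two conflicting committees share a time slot.

4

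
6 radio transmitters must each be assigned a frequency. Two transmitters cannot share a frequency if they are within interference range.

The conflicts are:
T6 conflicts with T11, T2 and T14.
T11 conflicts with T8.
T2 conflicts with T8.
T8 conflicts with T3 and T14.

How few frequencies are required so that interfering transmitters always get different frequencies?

T8 and T3 conflict, so at least 2 frequencies are needed.
2 frequencies suffice: frequency 1 → {T6, T8}; frequency 2 → {T11, T2, T3, T14}. Each listed conflict is separated.

2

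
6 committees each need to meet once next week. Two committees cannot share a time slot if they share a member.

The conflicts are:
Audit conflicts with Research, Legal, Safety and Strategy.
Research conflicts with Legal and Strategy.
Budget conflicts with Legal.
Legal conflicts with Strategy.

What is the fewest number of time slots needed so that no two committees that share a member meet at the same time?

4

Audit, Research, Legal, Strategy are mutually in conflict, so at least 4 time slots are needed.
4 time slots suffice: Audit=1, Research=3, Budget=1, Legal=2, Safety=2, Strategy=4. Every pair that conflicts lands in different time slots.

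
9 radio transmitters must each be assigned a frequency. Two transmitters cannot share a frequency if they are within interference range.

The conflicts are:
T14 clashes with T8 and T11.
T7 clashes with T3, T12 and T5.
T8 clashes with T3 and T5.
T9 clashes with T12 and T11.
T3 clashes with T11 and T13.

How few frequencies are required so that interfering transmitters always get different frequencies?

3

The cycle T9-T11-T3-T7-T12-T9 has odd length 5, so it cannot be 2-colored; at least 3 frequencies are needed.
A valid assignment using 3 frequencies: T14=1, T7=2, T8=2, T9=1, T3=1, T12=3, T5=1, T11=2, T13=2. Each listed conflict is separated.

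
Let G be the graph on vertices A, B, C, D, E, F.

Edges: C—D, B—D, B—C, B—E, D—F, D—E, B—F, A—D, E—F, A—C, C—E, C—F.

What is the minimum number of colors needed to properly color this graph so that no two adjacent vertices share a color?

5

B, C, D, E, F are pairwise adjacent (a clique of size 5), so at least 5 colors are needed.
5 colors suffice: color red → {C}; color blue → {D}; color green → {A, E}; color yellow → {B}; color purple → {F}. No two adjacent vertices share a color.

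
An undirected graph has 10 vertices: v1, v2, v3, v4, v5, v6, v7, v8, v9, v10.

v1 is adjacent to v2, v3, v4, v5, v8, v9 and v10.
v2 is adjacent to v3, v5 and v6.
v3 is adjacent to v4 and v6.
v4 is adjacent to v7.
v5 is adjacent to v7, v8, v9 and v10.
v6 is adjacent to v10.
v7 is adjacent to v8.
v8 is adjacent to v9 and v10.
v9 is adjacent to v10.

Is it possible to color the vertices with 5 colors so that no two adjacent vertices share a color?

The chromatic number is 5. v1, v5, v8, v9, v10 form a clique, so at least 5 colors are needed.
5 colors suffice: v1=red, v2=green, v3=blue, v4=green, v5=blue, v6=red, v7=red, v8=green, v9=purple, v10=yellow.
That is already a proper 5-coloring.

Yes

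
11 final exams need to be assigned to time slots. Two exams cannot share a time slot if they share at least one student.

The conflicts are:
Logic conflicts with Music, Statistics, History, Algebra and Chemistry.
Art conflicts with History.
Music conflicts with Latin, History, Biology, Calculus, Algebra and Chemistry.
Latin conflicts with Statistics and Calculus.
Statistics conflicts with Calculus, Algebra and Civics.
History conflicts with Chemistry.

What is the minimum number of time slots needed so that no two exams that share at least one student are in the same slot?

Logic, Music, History, Chemistry all conflict with each other, so at least 4 time slots are needed.
4 time slots suffice: time slot 1 → {Art, Music, Statistics}; time slot 2 → {Logic, Latin, Biology, Civics}; time slot 3 → {History, Calculus, Algebra}; time slot 4 → {Chemistry}. No two conflicting exams share a time slot.

4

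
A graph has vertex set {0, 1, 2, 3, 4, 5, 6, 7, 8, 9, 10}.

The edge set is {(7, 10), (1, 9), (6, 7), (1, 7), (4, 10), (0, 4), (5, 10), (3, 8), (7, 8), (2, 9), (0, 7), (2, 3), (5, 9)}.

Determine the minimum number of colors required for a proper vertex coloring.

3

The cycle 1-7-10-5-9-1 has odd length 5, so it cannot be 2-colored; at least 3 colors are needed.
3 colors suffice: 0=b, 1=b, 2=b, 3=a, 4=a, 5=c, 6=b, 7=a, 8=b, 9=a, 10=b. No two adjacent vertices share a color.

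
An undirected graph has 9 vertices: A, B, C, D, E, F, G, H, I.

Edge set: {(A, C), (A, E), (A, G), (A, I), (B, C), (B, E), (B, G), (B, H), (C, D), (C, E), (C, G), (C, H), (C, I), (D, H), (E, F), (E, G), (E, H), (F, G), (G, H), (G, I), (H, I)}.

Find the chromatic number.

5

B, C, E, G, H form a clique, so at least 5 colors are needed.
A valid assignment using 5 colors: A=4, B=5, C=1, D=2, E=3, F=1, G=2, H=4, I=3. Every edge joins two different colors.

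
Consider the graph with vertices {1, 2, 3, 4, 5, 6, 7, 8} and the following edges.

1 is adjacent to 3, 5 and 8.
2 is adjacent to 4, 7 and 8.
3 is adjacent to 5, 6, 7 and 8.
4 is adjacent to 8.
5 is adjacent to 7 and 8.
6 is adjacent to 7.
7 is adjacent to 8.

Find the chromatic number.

3, 5, 7, 8 form a clique, so at least 4 colors are needed.
A valid assignment using 4 colors: 1=c, 2=b, 3=b, 4=c, 5=d, 6=a, 7=c, 8=a. Every edge joins two different colors.

4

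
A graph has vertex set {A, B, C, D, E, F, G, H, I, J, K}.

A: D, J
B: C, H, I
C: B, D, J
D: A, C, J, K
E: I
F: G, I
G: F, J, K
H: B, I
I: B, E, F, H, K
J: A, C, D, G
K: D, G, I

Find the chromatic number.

3

C, D, J are mutually adjacent, so at least 3 colors are needed.
3 colors suffice: A=3, B=2, C=3, D=2, E=2, F=3, G=2, H=3, I=1, J=1, K=3. Every edge joins two different colors.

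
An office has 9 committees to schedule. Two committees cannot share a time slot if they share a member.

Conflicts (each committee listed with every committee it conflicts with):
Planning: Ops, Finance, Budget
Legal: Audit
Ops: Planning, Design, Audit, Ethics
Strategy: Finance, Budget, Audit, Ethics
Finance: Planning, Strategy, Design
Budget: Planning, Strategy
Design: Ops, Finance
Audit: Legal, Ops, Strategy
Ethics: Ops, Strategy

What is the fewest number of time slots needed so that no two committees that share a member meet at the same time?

3

The cycle Strategy-Ethics-Ops-Planning-Budget-Strategy has odd length 5, so it cannot be 2-colored; at least 3 time slots are needed.
Using 3 time slots: Planning=3, Legal=1, Ops=1, Strategy=1, Finance=2, Budget=2, Design=3, Audit=2, Ethics=2. Every pair that conflicts lands in different time slots.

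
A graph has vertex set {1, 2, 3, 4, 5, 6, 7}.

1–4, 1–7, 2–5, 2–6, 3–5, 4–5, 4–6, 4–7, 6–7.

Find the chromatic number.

3

4, 6, 7 are mutually adjacent, so at least 3 colors are needed.
3 colors suffice: 1=green, 2=red, 3=red, 4=red, 5=blue, 6=green, 7=blue. Every edge joins two different colors.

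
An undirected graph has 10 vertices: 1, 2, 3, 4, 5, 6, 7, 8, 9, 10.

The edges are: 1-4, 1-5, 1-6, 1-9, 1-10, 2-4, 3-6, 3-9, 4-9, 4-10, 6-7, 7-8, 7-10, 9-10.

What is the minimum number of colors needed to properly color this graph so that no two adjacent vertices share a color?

4

1, 4, 9, 10 form a clique, so at least 4 colors are needed.
4 colors suffice: color a → {1, 2, 3, 7}; color b → {5, 6, 8, 9}; color c → {10}; color d → {4}. Every edge joins two different colors.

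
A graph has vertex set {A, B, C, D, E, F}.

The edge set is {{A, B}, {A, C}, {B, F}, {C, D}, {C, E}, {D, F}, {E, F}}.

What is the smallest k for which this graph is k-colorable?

3

The cycle F-D-C-A-B-F has odd length 5, so it cannot be 2-colored; at least 3 colors are needed.
3 colors suffice: color red → {C, F}; color blue → {A, D, E}; color green → {B}. Each edge has distinct colors on its endpoints.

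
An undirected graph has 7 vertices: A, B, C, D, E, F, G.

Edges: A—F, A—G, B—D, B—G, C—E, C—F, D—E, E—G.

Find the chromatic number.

The cycle E-C-F-A-G-E has odd length 5, so it cannot be 2-colored; at least 3 colors are needed.
3 colors suffice: A=green, B=red, C=blue, D=blue, E=red, F=red, G=blue. Every edge joins two different colors.

3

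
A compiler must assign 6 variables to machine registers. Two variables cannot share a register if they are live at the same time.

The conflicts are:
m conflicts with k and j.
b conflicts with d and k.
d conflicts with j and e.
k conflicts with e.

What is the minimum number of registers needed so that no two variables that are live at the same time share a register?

The cycle d-e-k-m-j-d has odd length 5, so it cannot be 2-colored; at least 3 registers are needed.
Using 3 registers: m=3, b=2, d=1, k=1, j=2, e=2. Each listed conflict is separated.

3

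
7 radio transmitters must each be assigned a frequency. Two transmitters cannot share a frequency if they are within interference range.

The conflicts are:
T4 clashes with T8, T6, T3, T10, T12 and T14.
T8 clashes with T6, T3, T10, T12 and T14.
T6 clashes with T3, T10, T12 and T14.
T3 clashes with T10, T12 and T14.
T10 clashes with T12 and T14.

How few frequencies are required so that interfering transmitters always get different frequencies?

T4, T8, T6, T3, T10, T14 are mutually in conflict, so at least 6 frequencies are needed.
6 frequencies suffice: frequency 1 → {T6}; frequency 2 → {T3}; frequency 3 → {T8}; frequency 4 → {T4}; frequency 5 → {T10}; frequency 6 → {T12, T14}. Every pair that conflicts lands in different frequencies.

6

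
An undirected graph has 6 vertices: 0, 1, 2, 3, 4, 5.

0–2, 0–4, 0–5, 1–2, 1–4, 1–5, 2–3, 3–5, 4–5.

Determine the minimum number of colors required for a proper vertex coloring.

1, 4, 5 are pairwise adjacent, so at least 3 colors are needed.
3 colors suffice: color red → {2, 5}; color blue → {0, 1, 3}; color green → {4}. Every edge joins two different colors.

3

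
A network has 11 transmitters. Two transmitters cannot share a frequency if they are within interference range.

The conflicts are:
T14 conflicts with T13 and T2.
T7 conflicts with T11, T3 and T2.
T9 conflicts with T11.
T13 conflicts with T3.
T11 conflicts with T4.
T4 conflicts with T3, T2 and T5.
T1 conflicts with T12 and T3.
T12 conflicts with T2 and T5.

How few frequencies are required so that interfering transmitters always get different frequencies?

The cycle T4-T5-T12-T1-T3-T4 has odd length 5, so it cannot be 2-colored; at least 3 frequencies are needed.
3 frequencies suffice: frequency 1 → {T14, T7, T9, T4, T12}; frequency 2 → {T11, T3, T2, T5}; frequency 3 → {T13, T1}. No two conflicting transmitters share a frequency.

3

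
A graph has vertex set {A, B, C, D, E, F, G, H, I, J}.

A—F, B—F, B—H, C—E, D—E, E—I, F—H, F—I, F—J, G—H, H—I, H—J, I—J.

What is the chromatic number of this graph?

4

F, H, I, J form a clique, so at least 4 colors are needed.
4 colors suffice: color red → {A, E, H}; color blue → {C, D, F, G}; color green → {B, I}; color yellow → {J}. Every edge joins two different colors.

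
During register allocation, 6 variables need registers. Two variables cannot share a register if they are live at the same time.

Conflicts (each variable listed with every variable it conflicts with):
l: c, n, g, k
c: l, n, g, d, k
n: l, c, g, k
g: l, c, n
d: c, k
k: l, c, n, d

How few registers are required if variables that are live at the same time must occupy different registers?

l, c, n, k pairwise conflict, so at least 4 registers are needed.
Using 4 registers: l=3, c=1, n=4, g=2, d=3, k=2. Every pair that conflicts lands in different registers.

4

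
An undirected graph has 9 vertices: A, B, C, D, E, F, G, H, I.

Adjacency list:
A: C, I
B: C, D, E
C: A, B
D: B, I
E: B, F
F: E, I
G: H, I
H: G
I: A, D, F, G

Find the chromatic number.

3

The cycle I-F-E-B-D-I has odd length 5, so it cannot be 2-colored; at least 3 colors are needed.
3 colors suffice: color red → {B, H, I}; color blue → {C, D, E, G}; color green → {A, F}. Every edge joins two different colors.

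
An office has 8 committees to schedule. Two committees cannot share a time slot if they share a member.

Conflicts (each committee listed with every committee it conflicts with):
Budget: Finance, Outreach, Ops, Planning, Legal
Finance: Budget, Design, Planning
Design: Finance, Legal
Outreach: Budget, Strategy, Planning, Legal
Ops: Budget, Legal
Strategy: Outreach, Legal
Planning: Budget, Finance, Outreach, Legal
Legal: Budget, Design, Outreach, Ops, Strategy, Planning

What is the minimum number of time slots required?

4

Budget, Outreach, Planning, Legal are mutually in conflict, so at least 4 time slots are needed.
4 time slots suffice: time slot 1 → {Finance, Legal}; time slot 2 → {Budget, Design, Strategy}; time slot 3 → {Outreach, Ops}; time slot 4 → {Planning}. No two conflicting committees share a time slot.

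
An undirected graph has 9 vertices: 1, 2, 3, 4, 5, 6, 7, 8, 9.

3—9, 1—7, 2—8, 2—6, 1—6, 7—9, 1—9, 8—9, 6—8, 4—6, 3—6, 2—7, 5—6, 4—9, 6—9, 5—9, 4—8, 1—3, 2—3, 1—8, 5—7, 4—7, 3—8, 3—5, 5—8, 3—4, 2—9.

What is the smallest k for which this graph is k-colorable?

3, 4, 6, 8, 9 are pairwise adjacent (a clique of size 5), so at least 5 colors are needed.
5 colors suffice: color a → {9}; color b → {7, 8}; color c → {6}; color d → {3}; color e → {1, 2, 4, 5}. Every edge joins two different colors.

5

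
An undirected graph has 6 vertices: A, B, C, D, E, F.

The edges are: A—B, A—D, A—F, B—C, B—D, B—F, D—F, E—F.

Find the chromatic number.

A, B, D, F are pairwise adjacent (a clique of size 4), so at least 4 colors are needed.
4 colors suffice: color red → {C, F}; color blue → {B, E}; color green → {A}; color yellow → {D}. Each edge has distinct colors on its endpoints.

4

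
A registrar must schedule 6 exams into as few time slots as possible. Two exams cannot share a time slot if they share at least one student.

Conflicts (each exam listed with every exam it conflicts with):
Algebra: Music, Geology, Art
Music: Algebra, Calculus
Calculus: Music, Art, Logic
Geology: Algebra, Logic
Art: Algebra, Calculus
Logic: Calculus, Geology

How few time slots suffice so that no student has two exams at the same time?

The cycle Music-Calculus-Logic-Geology-Algebra-Music has odd length 5, so it cannot be 2-colored; at least 3 time slots are needed.
3 time slots suffice: time slot 1 → {Algebra, Calculus}; time slot 2 → {Music, Art, Logic}; time slot 3 → {Geology}. Every pair that conflicts lands in different time slots.

3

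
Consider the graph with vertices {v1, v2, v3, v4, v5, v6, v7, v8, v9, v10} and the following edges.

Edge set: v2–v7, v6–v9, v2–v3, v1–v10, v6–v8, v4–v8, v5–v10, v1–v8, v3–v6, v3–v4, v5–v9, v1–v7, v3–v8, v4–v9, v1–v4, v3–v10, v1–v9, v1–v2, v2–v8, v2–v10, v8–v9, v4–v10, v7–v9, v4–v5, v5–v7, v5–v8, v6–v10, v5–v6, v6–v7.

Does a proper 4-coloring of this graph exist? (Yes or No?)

The chromatic number is 4. v1, v4, v8, v9 are mutually adjacent (a clique of size 4), so at least 4 colors are needed.
One proper 4-coloring: v1=3, v2=2, v3=3, v4=2, v5=3, v6=2, v7=1, v8=1, v9=4, v10=1.
That is already a proper 4-coloring.

Yes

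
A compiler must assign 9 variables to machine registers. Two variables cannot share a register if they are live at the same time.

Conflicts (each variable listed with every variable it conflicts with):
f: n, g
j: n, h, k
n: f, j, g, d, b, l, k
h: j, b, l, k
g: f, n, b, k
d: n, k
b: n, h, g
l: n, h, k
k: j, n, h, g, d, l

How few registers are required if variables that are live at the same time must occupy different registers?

3

n, g, b pairwise conflict, so at least 3 registers are needed.
3 registers suffice: register 1 → {n, h}; register 2 → {f, b, k}; register 3 → {j, g, d, l}. Every pair that conflicts lands in different registers.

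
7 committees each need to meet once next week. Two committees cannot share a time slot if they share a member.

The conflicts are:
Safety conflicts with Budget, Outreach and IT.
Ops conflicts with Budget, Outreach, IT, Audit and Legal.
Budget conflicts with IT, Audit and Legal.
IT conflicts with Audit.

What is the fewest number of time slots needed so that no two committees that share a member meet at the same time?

4

Ops, Budget, IT, Audit all conflict with each other, so at least 4 time slots are needed.
4 time slots suffice: time slot 1 → {Safety, Ops}; time slot 2 → {Budget, Outreach}; time slot 3 → {IT, Legal}; time slot 4 → {Audit}. Every pair that conflicts lands in different time slots.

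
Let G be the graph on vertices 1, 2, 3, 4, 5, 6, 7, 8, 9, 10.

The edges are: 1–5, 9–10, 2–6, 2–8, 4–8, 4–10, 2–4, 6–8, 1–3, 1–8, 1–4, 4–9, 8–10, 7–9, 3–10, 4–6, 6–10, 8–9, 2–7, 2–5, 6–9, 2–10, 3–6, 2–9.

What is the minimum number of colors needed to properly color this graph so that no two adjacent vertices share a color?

2, 4, 6, 8, 9, 10 form a clique, so at least 6 colors are needed.
One proper 6-coloring: 1=a, 2=a, 3=d, 4=f, 5=b, 6=b, 7=b, 8=e, 9=d, 10=c. Every edge joins two different colors.

6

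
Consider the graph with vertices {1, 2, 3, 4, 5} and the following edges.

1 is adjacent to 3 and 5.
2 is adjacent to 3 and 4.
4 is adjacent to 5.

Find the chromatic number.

The cycle 4-2-3-1-5-4 has odd length 5, so it cannot be 2-colored; at least 3 colors are needed.
One proper 3-coloring: 1=b, 2=b, 3=a, 4=c, 5=a. Every edge joins two different colors.

3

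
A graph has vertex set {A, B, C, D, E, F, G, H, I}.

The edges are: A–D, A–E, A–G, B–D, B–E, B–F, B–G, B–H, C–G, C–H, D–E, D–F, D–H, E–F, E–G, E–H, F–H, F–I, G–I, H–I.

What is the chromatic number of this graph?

5

B, D, E, F, H are mutually adjacent (a clique of size 5), so at least 5 colors are needed.
5 colors suffice: A=3, B=4, C=1, D=5, E=1, F=3, G=2, H=2, I=1. No two adjacent vertices share a color.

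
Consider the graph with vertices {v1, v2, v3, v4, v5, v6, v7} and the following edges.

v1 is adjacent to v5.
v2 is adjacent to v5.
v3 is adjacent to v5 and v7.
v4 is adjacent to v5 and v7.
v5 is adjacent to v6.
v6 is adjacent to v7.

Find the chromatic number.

2

v4 and v5 are adjacent, so at least 2 colors are needed.
2 colors suffice: v1=2, v2=2, v3=2, v4=2, v5=1, v6=2, v7=1. Every edge joins two different colors.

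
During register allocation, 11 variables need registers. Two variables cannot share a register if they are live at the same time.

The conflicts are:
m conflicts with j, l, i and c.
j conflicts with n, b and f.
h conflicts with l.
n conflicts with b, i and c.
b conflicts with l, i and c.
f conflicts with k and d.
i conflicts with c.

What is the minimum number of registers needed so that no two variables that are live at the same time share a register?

4

n, b, i, c pairwise conflict, so at least 4 registers are needed.
A valid assignment using 4 registers: m=1, j=3, h=1, n=2, b=1, f=1, l=2, k=2, d=2, i=4, c=3. Every pair that conflicts lands in different registers.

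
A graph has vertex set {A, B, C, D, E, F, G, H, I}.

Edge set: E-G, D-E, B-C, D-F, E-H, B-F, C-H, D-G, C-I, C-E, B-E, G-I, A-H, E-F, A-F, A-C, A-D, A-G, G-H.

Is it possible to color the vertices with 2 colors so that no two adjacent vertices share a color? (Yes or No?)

No

B, C, E are pairwise adjacent, so at least 3 colors are needed.
So 2 colors are not enough.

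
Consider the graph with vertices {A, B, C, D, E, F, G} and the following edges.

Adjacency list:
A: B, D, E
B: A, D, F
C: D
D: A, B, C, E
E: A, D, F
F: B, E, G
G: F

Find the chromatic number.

3

A, D, E form a triangle, so at least 3 colors are needed.
3 colors suffice: color 1 → {D, F}; color 2 → {B, C, E, G}; color 3 → {A}. No two adjacent vertices share a color.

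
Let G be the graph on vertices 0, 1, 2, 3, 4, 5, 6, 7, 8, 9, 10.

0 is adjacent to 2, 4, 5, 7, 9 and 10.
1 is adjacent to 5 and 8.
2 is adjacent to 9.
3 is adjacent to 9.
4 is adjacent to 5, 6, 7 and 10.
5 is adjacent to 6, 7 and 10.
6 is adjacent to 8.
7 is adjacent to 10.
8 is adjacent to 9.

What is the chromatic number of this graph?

0, 4, 5, 7, 10 are mutually adjacent (a clique of size 5), so at least 5 colors are needed.
One proper 5-coloring: 0=b, 1=b, 2=c, 3=b, 4=c, 5=a, 6=b, 7=d, 8=c, 9=a, 10=e. No two adjacent vertices share a color.

5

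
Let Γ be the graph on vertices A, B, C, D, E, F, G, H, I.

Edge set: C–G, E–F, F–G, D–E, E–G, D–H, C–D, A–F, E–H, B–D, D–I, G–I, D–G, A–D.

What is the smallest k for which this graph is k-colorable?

D, E, G are pairwise adjacent, so at least 3 colors are needed.
3 colors suffice: color red → {D, F}; color blue → {A, B, G, H}; color green → {C, E, I}. No two adjacent vertices share a color.

3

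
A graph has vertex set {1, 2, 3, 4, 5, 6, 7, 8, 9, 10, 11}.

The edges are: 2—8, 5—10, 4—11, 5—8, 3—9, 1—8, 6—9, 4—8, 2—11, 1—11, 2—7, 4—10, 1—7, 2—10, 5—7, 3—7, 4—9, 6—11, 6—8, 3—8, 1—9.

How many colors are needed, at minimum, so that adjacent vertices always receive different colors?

2

5 and 7 are adjacent, so at least 2 colors are needed.
A valid assignment using 2 colors: 1=b, 2=b, 3=b, 4=b, 5=b, 6=b, 7=a, 8=a, 9=a, 10=a, 11=a. No two adjacent vertices share a color.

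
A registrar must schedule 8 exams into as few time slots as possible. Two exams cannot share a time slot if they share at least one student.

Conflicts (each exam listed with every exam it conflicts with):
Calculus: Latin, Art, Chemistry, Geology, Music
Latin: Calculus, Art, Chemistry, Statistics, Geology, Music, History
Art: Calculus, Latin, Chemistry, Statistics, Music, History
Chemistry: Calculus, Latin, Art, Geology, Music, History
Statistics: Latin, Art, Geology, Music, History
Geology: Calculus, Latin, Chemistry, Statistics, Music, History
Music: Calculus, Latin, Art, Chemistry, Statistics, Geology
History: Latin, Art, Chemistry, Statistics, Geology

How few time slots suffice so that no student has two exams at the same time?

5

Calculus, Latin, Chemistry, Geology, Music all conflict with each other, so at least 5 time slots are needed.
Using 5 time slots: Calculus=5, Latin=1, Art=3, Chemistry=4, Statistics=4, Geology=3, Music=2, History=2. Every pair that conflicts lands in different time slots.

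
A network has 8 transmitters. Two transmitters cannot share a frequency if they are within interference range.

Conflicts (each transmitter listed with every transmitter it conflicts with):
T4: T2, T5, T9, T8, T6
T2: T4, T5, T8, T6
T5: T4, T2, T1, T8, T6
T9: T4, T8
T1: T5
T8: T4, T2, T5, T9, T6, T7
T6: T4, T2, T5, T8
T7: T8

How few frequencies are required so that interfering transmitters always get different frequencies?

5

T4, T2, T5, T8, T6 pairwise conflict, so at least 5 frequencies are needed.
5 frequencies suffice: frequency 1 → {T1, T8}; frequency 2 → {T5, T9, T7}; frequency 3 → {T4}; frequency 4 → {T6}; frequency 5 → {T2}. No two conflicting transmitters share a frequency.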